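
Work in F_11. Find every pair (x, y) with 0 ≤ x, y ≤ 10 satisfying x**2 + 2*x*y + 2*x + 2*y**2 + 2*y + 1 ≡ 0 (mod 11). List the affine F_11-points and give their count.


Affine F_11-points: {(10, 0)}; count = 1.

For each of the 121 pairs (x, y) ∈ F_11², evaluate f(x, y) mod 11. Record the zeros.
  x = 0: [0↦1, 1↦5, 2↦2, 3↦3, 4↦8, 5↦6, 6↦8, 7↦3, 8↦2, 9↦5, 10↦1]  zeros at y ∈ ∅
  x = 1: [0↦4, 1↦10, 2↦9, 3↦1, 4↦8, 5↦8, 6↦1, 7↦9, 8↦10, 9↦4, 10↦2]  zeros at y ∈ ∅
  x = 2: [0↦9, 1↦6, 2↦7, 3↦1, 4↦10, 5↦1, 6↦7, 7↦6, 8↦9, 9↦5, 10↦5]  zeros at y ∈ ∅
  x = 3: [0↦5, 1↦4, 2↦7, 3↦3, 4↦3, 5↦7, 6↦4, 7↦5, 8↦10, 9↦8, 10↦10]  zeros at y ∈ ∅
  x = 4: [0↦3, 1↦4, 2↦9, 3↦7, 4↦9, 5↦4, 6↦3, 7↦6, 8↦2, 9↦2, 10↦6]  zeros at y ∈ ∅
  x = 5: [0↦3, 1↦6, 2↦2, 3↦2, 4↦6, 5↦3, 6↦4, 7↦9, 8↦7, 9↦9, 10↦4]  zeros at y ∈ ∅
  x = 6: [0↦5, 1↦10, 2↦8, 3↦10, 4↦5, 5↦4, 6↦7, 7↦3, 8↦3, 9↦7, 10↦4]  zeros at y ∈ ∅
  x = 7: [0↦9, 1↦5, 2↦5, 3↦9, 4↦6, 5↦7, 6↦1, 7↦10, 8↦1, 9↦7, 10↦6]  zeros at y ∈ ∅
  x = 8: [0↦4, 1↦2, 2↦4, 3↦10, 4↦9, 5↦1, 6↦8, 7↦8, 8↦1, 9↦9, 10↦10]  zeros at y ∈ ∅
  x = 9: [0↦1, 1↦1, 2↦5, 3↦2, 4↦3, 5↦8, 6↦6, 7↦8, 8↦3, 9↦2, 10↦5]  zeros at y ∈ ∅
  x = 10: [0↦0, 1↦2, 2↦8, 3↦7, 4↦10, 5↦6, 6↦6, 7↦10, 8↦7, 9↦8, 10↦2]  zeros at y ∈ {0}
Collecting zeros: affine points = {(10, 0)}.
Total count |C(F_11)_aff| = 1.


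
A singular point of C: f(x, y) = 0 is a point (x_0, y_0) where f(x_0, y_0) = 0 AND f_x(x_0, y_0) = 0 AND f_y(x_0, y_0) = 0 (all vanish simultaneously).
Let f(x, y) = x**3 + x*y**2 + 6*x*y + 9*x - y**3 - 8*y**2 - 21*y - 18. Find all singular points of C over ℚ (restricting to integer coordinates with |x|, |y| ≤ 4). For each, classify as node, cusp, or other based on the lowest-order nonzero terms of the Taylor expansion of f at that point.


Singular points: {(0, -3)}; classification: cusp.

Compute partial derivatives:
  f_x = 3*x**2 + y**2 + 6*y + 9.
  f_y = 2*x*y + 6*x - 3*y**2 - 16*y - 21.
Scan x_0 ∈ {−4, ..., 4}. For each x_0, f_y(x_0, y) is a polynomial in y; find its integer roots y ∈ {−4, ..., 4}, then test f_x and f at those candidates.
  x = -4: f_y(-4, y) = -3*y**2 - 24*y - 45; vanishes at y ∈ {-3}. (-4, -3): f_x = 48 ≠ 0.
  x = -3: f_y(-3, y) = -3*y**2 - 22*y - 39; vanishes at y ∈ {-3}. (-3, -3): f_x = 27 ≠ 0.
  x = -2: f_y(-2, y) = -3*y**2 - 20*y - 33; vanishes at y ∈ {-3}. (-2, -3): f_x = 12 ≠ 0.
  x = -1: f_y(-1, y) = -3*y**2 - 18*y - 27; vanishes at y ∈ {-3}. (-1, -3): f_x = 3 ≠ 0.
  x = 0: f_y(0, y) = -3*y**2 - 16*y - 21; vanishes at y ∈ {-3}. (0, -3): f_x = 0, f = 0 — SINGULAR.
  x = 1: f_y(1, y) = -3*y**2 - 14*y - 15; vanishes at y ∈ {-3}. (1, -3): f_x = 3 ≠ 0.
  x = 2: f_y(2, y) = -3*y**2 - 12*y - 9; vanishes at y ∈ {-3, -1}. (2, -3): f_x = 12 ≠ 0; (2, -1): f_x = 16 ≠ 0.
  x = 3: f_y(3, y) = -3*y**2 - 10*y - 3; vanishes at y ∈ {-3}. (3, -3): f_x = 27 ≠ 0.
  x = 4: f_y(4, y) = -3*y**2 - 8*y + 3; vanishes at y ∈ {-3}. (4, -3): f_x = 48 ≠ 0.
Only singular point on the grid: (0, -3).
Classify: substitute x = 0 + u, y = -3 + v and expand: f = u**3 + u*v**2 - v**3 + v**2.
No constant or linear terms (consistent with a singular point). Quadratic part: v**2. Cubic part: u**3 + u*v**2 - v**3.
The quadratic part v**2 is a perfect square, so there is a single (double) tangent line v = 0, i.e. y = -3. Restricting the cubic part to that line (v = 0) leaves u**3 ≠ 0, so f is not divisible by v and the branch is v² ≈ -u**3 to lowest order — this is a cusp.
Classification: cusp.


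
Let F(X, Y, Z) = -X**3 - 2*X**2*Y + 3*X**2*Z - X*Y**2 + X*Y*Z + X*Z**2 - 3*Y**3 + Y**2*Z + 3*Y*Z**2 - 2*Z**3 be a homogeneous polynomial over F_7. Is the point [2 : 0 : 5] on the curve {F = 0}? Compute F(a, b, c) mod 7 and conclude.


F(2,0,5) ≡ 6 (mod 7); P is NOT on the curve.

Evaluate F(2, 0, 5) term-by-term (mod 7).
  -X**3 ↦ -1·8·1·1 = -8
  -2*X**2*Y ↦ -2·4·0·1 = 0
  3*X**2*Z ↦ 3·4·1·5 = 60
  -X*Y**2 ↦ -1·2·0·1 = 0
  X*Y*Z ↦ 1·2·0·5 = 0
  X*Z**2 ↦ 1·2·1·25 = 50
  -3*Y**3 ↦ -3·1·0·1 = 0
  Y**2*Z ↦ 1·1·0·5 = 0
  3*Y*Z**2 ↦ 3·1·0·25 = 0
  -2*Z**3 ↦ -2·1·1·125 = -250
Sum: F(2, 0, 5) = (-8) + (0) + (60) + (0) + (0) + (50) + (0) + (0) + (0) + (-250) = -148.
Reducing mod 7: -148 ≡ 6 (mod 7).
Since F(a, b, c) ≡ 6 ≠ 0 (mod 7), P does NOT lie on the curve.


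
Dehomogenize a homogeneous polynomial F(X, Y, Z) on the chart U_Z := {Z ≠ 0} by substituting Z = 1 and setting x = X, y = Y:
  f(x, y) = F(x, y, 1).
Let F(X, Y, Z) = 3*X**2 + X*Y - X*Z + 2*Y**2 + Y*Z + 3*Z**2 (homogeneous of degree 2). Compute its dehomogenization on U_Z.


f(x, y) = 3*x**2 + x*y - x + 2*y**2 + y + 3

On U_Z we set Z = 1. Each monomial c·X^i·Y^j·Z^k in F becomes c·x^i·y^j·1^k = c·x^i·y^j.
Substituting Z = 1: F(X, Y, 1) = 3*x**2 + x*y - x + 2*y**2 + y + 3.
Note: deg(f) ≤ deg(F) = 2; strict inequality happens when F is divisible by Z (lost terms).


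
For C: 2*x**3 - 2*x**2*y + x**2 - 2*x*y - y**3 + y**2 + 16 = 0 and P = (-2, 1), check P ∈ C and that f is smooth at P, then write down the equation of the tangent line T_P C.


Tangent line at P: 26*x - 5*y + 57 = 0.

Step 1: f(-2, 1) = 0, so P lies on C.
Step 2: partial derivatives
  f_x(x, y) = 6*x**2 - 4*x*y + 2*x - 2*y, f_y(x, y) = -2*x**2 - 2*x - 3*y**2 + 2*y.
  f_x(P) = 26, f_y(P) = -5 (gradient nonzero, so P is smooth).
Step 3: tangent line at P: 26·(x − -2) + -5·(y − 1) = 0.
Expanding: 26*x - 5*y + 57 = 0.


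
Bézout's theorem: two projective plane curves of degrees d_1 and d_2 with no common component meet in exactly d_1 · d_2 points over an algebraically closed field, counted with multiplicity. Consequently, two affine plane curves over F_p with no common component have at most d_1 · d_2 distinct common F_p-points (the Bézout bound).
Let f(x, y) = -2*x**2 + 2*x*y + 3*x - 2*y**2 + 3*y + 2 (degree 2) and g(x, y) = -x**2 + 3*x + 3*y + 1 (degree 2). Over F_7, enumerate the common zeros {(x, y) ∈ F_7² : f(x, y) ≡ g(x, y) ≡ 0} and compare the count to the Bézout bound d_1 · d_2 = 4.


Common zeros: {(0, 2)}; count = 1; Bézout bound = 4.

deg(f) = 2, deg(g) = 2, so Bézout bound = 4.
Scan x ∈ F_7. For each x, list the y ∈ F_7 with f(x, y) ≡ 0 and those with g(x, y) ≡ 0 (mod 7); the common zeros in that column are the intersection.
  x = 0: f ≡ 0 at y ∈ {2, 3}; g ≡ 0 at y ∈ {2}; common: {2}.
  x = 1: f ≡ 0 at y ∈ {3}; g ≡ 0 at y ∈ {6}; common: ∅.
  x = 2: f ≡ 0 at y ∈ {0}; g ≡ 0 at y ∈ {6}; common: ∅.
  x = 3: f ≡ 0 at y ∈ {0, 1}; g ≡ 0 at y ∈ {2}; common: ∅.
  x = 4: f ≡ 0 at y ∈ ∅; g ≡ 0 at y ∈ {1}; common: ∅.
  x = 5: f ≡ 0 at y ∈ ∅; g ≡ 0 at y ∈ {3}; common: ∅.
  x = 6: f ≡ 0 at y ∈ ∅; g ≡ 0 at y ∈ {1}; common: ∅.
Collecting: common zeros = {(0, 2)}, so the count is 1.
Comparison with the Bézout bound: 1 ≤ 4 = deg(f)·deg(g), as expected for curves with no common component (the affine F_7-count falls short of the bound because intersections may lie at infinity, over extension fields, or carry multiplicity).


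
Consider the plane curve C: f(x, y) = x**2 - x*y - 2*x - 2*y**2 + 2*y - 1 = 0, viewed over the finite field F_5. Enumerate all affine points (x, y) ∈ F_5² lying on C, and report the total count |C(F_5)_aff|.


Affine F_5-points: {(0, 2), (0, 4), (1, 4), (4, 2)}; count = 4.

For each of the 25 pairs (x, y) ∈ F_5², evaluate f(x, y) mod 5. Record the zeros.
  x = 0: [0↦4, 1↦4, 2↦0, 3↦2, 4↦0]  zeros at y ∈ {2, 4}
  x = 1: [0↦3, 1↦2, 2↦2, 3↦3, 4↦0]  zeros at y ∈ {4}
  x = 2: [0↦4, 1↦2, 2↦1, 3↦1, 4↦2]  zeros at y ∈ ∅
  x = 3: [0↦2, 1↦4, 2↦2, 3↦1, 4↦1]  zeros at y ∈ ∅
  x = 4: [0↦2, 1↦3, 2↦0, 3↦3, 4↦2]  zeros at y ∈ {2}
Collecting zeros: affine points = {(0, 2), (0, 4), (1, 4), (4, 2)}.
Total count |C(F_5)_aff| = 4.


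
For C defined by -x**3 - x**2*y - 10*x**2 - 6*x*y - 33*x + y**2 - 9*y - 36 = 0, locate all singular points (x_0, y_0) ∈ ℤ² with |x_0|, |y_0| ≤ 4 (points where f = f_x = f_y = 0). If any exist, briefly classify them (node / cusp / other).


Singular points: {(-3, 0)}; classification: node.

Compute partial derivatives:
  f_x = -3*x**2 - 2*x*y - 20*x - 6*y - 33.
  f_y = -x**2 - 6*x + 2*y - 9.
Scan x_0 ∈ {−4, ..., 4}. For each x_0, f_y(x_0, y) is a polynomial in y; find its integer roots y ∈ {−4, ..., 4}, then test f_x and f at those candidates.
  x = -4: f_y(-4, y) = 2*y - 1; no integer root y with |y| ≤ 4.
  x = -3: f_y(-3, y) = 2*y; vanishes at y ∈ {0}. (-3, 0): f_x = 0, f = 0 — SINGULAR.
  x = -2: f_y(-2, y) = 2*y - 1; no integer root y with |y| ≤ 4.
  x = -1: f_y(-1, y) = 2*y - 4; vanishes at y ∈ {2}. (-1, 2): f_x = -24 ≠ 0.
  x = 0: f_y(0, y) = 2*y - 9; no integer root y with |y| ≤ 4.
  x = 1: f_y(1, y) = 2*y - 16; no integer root y with |y| ≤ 4.
  x = 2: f_y(2, y) = 2*y - 25; no integer root y with |y| ≤ 4.
  x = 3: f_y(3, y) = 2*y - 36; no integer root y with |y| ≤ 4.
  x = 4: f_y(4, y) = 2*y - 49; no integer root y with |y| ≤ 4.
Only singular point on the grid: (-3, 0).
Classify: substitute x = -3 + u, y = 0 + v and expand: f = -u**3 - u**2*v - u**2 + v**2.
No constant or linear terms (consistent with a singular point). Quadratic part: -u**2 + v**2. Cubic part: -u**3 - u**2*v.
The quadratic part v**2 - u**2 = (v − u)(v + u) splits into two distinct linear factors, so there are two distinct tangent lines y − 0 = ±(x − -3) — this is a node (ordinary double point).
Classification: node.


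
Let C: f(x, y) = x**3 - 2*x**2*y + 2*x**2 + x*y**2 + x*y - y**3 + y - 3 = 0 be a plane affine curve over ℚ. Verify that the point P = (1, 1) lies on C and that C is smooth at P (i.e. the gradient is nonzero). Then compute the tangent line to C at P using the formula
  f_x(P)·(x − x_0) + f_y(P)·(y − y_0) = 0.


Tangent line at P: 5*x - y - 4 = 0.

Step 1: f(1, 1) = 0, so P lies on C.
Step 2: partial derivatives
  f_x(x, y) = 3*x**2 - 4*x*y + 4*x + y**2 + y, f_y(x, y) = -2*x**2 + 2*x*y + x - 3*y**2 + 1.
  f_x(P) = 5, f_y(P) = -1 (gradient nonzero, so P is smooth).
Step 3: tangent line at P: 5·(x − 1) + -1·(y − 1) = 0.
Expanding: 5*x - y - 4 = 0.


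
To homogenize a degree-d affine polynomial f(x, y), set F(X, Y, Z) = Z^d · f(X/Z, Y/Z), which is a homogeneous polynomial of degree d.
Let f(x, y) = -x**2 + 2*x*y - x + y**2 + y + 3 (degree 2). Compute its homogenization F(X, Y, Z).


F(X, Y, Z) = -X**2 + 2*X*Y - X*Z + Y**2 + Y*Z + 3*Z**2

deg(f) = 2.
Substitute x = X/Z, y = Y/Z into f, then multiply by Z^2.
  monomial -1·x^2·y^0 ↦ -1·X^2·Y^0·Z^0.
  monomial 2·x^1·y^1 ↦ 2·X^1·Y^1·Z^0.
  monomial -1·x^1·y^0 ↦ -1·X^1·Y^0·Z^1.
  monomial 1·x^0·y^2 ↦ 1·X^0·Y^2·Z^0.
  monomial 1·x^0·y^1 ↦ 1·X^0·Y^1·Z^1.
  monomial 3·x^0·y^0 ↦ 3·X^0·Y^0·Z^2.
Collecting: F(X, Y, Z) = -X**2 + 2*X*Y - X*Z + Y**2 + Y*Z + 3*Z**2.


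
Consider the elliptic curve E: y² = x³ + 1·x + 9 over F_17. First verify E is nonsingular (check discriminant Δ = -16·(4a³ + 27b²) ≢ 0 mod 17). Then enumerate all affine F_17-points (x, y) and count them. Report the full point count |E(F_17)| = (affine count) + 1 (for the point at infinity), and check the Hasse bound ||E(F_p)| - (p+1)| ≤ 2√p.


Affine points = {(0, 3), (0, 14), (2, 6), (2, 11), (4, 3), (4, 14), (7, 6), (7, 11), (8, 6), (8, 11), (9, 4), (9, 13), (10, 4), (10, 13), (11, 5), (11, 12), (12, 7), (12, 10), (13, 3), (13, 14), (14, 8), (14, 9), (15, 4), (15, 13)}; affine count = 24; |E(F_17)| = 25.

Discriminant check: Δ ∝ 4a³ + 27b² = 4·1³ + 27·9² = 4·1 + 27·81 ≡ 15 (mod 17). Nonzero ⇒ E is nonsingular.
For each x ∈ F_17, compute rhs = x³ + 1·x + 9 mod 17, then count y ∈ F_17 with y² ≡ rhs.
  x = 0: rhs = 9, matching y values: 3, 14 (2 points).
  x = 1: rhs = 11, matching y values: none (0 points).
  x = 2: rhs = 2, matching y values: 6, 11 (2 points).
  x = 3: rhs = 5, matching y values: none (0 points).
  x = 4: rhs = 9, matching y values: 3, 14 (2 points).
  x = 5: rhs = 3, matching y values: none (0 points).
  x = 6: rhs = 10, matching y values: none (0 points).
  x = 7: rhs = 2, matching y values: 6, 11 (2 points).
  x = 8: rhs = 2, matching y values: 6, 11 (2 points).
  x = 9: rhs = 16, matching y values: 4, 13 (2 points).
  x = 10: rhs = 16, matching y values: 4, 13 (2 points).
  x = 11: rhs = 8, matching y values: 5, 12 (2 points).
  x = 12: rhs = 15, matching y values: 7, 10 (2 points).
  x = 13: rhs = 9, matching y values: 3, 14 (2 points).
  x = 14: rhs = 13, matching y values: 8, 9 (2 points).
  x = 15: rhs = 16, matching y values: 4, 13 (2 points).
  x = 16: rhs = 7, matching y values: none (0 points).
Total affine count: 24.
Full point count |E(F_17)| = 24 + 1 = 25.
Hasse bound: |25 − (17+1)| = |7| = 7 ≤ 2√17 ≈ 8.2462 ✓.


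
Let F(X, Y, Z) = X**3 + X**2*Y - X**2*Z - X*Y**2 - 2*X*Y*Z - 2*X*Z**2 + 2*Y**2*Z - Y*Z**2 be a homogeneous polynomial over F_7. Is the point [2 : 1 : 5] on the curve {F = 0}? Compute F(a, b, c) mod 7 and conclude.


F(2,1,5) ≡ 2 (mod 7); P is NOT on the curve.

Evaluate F(2, 1, 5) term-by-term (mod 7).
  X**3 ↦ 1·8·1·1 = 8
  X**2*Y ↦ 1·4·1·1 = 4
  -X**2*Z ↦ -1·4·1·5 = -20
  -X*Y**2 ↦ -1·2·1·1 = -2
  -2*X*Y*Z ↦ -2·2·1·5 = -20
  -2*X*Z**2 ↦ -2·2·1·25 = -100
  2*Y**2*Z ↦ 2·1·1·5 = 10
  -Y*Z**2 ↦ -1·1·1·25 = -25
Sum: F(2, 1, 5) = (8) + (4) + (-20) + (-2) + (-20) + (-100) + (10) + (-25) = -145.
Reducing mod 7: -145 ≡ 2 (mod 7).
Since F(a, b, c) ≡ 2 ≠ 0 (mod 7), P does NOT lie on the curve.


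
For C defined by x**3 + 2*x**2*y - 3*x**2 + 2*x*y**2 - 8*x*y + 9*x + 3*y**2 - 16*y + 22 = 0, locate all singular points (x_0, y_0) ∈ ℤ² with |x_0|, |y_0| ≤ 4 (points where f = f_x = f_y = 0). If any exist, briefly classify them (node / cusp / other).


Singular points: {(-1, 3)}; classification: cusp.

Compute partial derivatives:
  f_x = 3*x**2 + 4*x*y - 6*x + 2*y**2 - 8*y + 9.
  f_y = 2*x**2 + 4*x*y - 8*x + 6*y - 16.
Scan x_0 ∈ {−4, ..., 4}. For each x_0, f_y(x_0, y) is a polynomial in y; find its integer roots y ∈ {−4, ..., 4}, then test f_x and f at those candidates.
  x = -4: f_y(-4, y) = 48 - 10*y; no integer root y with |y| ≤ 4.
  x = -3: f_y(-3, y) = 26 - 6*y; no integer root y with |y| ≤ 4.
  x = -2: f_y(-2, y) = 8 - 2*y; vanishes at y ∈ {4}. (-2, 4): f_x = 1 ≠ 0.
  x = -1: f_y(-1, y) = 2*y - 6; vanishes at y ∈ {3}. (-1, 3): f_x = 0, f = 0 — SINGULAR.
  x = 0: f_y(0, y) = 6*y - 16; no integer root y with |y| ≤ 4.
  x = 1: f_y(1, y) = 10*y - 22; no integer root y with |y| ≤ 4.
  x = 2: f_y(2, y) = 14*y - 24; no integer root y with |y| ≤ 4.
  x = 3: f_y(3, y) = 18*y - 22; no integer root y with |y| ≤ 4.
  x = 4: f_y(4, y) = 22*y - 16; no integer root y with |y| ≤ 4.
Only singular point on the grid: (-1, 3).
Classify: substitute x = -1 + u, y = 3 + v and expand: f = u**3 + 2*u**2*v + 2*u*v**2 + v**2.
No constant or linear terms (consistent with a singular point). Quadratic part: v**2. Cubic part: u**3 + 2*u**2*v + 2*u*v**2.
The quadratic part v**2 is a perfect square, so there is a single (double) tangent line v = 0, i.e. y = 3. Restricting the cubic part to that line (v = 0) leaves u**3 ≠ 0, so f is not divisible by v and the branch is v² ≈ -u**3 to lowest order — this is a cusp.
Classification: cusp.


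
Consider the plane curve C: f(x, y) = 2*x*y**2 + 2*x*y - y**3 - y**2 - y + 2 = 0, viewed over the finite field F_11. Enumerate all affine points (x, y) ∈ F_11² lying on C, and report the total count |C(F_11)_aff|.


Affine F_11-points: {(1, 2), (2, 3), (2, 5), (2, 6), (3, 1), (6, 7), (7, 4), (9, 9), (10, 8)}; count = 9.

For each of the 121 pairs (x, y) ∈ F_11², evaluate f(x, y) mod 11. Record the zeros.
  x = 0: [0↦2, 1↦10, 2↦10, 3↦7, 4↦6, 5↦1, 6↦8, 7↦10, 8↦1, 9↦8, 10↦3]  zeros at y ∈ ∅
  x = 1: [0↦2, 1↦3, 2↦0, 3↦9, 4↦2, 5↦6, 6↦4, 7↦1, 8↦2, 9↦1, 10↦3]  zeros at y ∈ {2}
  x = 2: [0↦2, 1↦7, 2↦1, 3↦0, 4↦9, 5↦0, 6↦0, 7↦3, 8↦3, 9↦5, 10↦3]  zeros at y ∈ {3, 5, 6}
  x = 3: [0↦2, 1↦0, 2↦2, 3↦2, 4↦5, 5↦5, 6↦7, 7↦5, 8↦4, 9↦9, 10↦3]  zeros at y ∈ {1}
  x = 4: [0↦2, 1↦4, 2↦3, 3↦4, 4↦1, 5↦10, 6↦3, 7↦7, 8↦5, 9↦2, 10↦3]  zeros at y ∈ ∅
  x = 5: [0↦2, 1↦8, 2↦4, 3↦6, 4↦8, 5↦4, 6↦10, 7↦9, 8↦6, 9↦6, 10↦3]  zeros at y ∈ ∅
  x = 6: [0↦2, 1↦1, 2↦5, 3↦8, 4↦4, 5↦9, 6↦6, 7↦0, 8↦7, 9↦10, 10↦3]  zeros at y ∈ {7}
  x = 7: [0↦2, 1↦5, 2↦6, 3↦10, 4↦0, 5↦3, 6↦2, 7↦2, 8↦8, 9↦3, 10↦3]  zeros at y ∈ {4}
  x = 8: [0↦2, 1↦9, 2↦7, 3↦1, 4↦7, 5↦8, 6↦9, 7↦4, 8↦9, 9↦7, 10↦3]  zeros at y ∈ ∅
  x = 9: [0↦2, 1↦2, 2↦8, 3↦3, 4↦3, 5↦2, 6↦5, 7↦6, 8↦10, 9↦0, 10↦3]  zeros at y ∈ {9}
  x = 10: [0↦2, 1↦6, 2↦9, 3↦5, 4↦10, 5↦7, 6↦1, 7↦8, 8↦0, 9↦4, 10↦3]  zeros at y ∈ {8}
Collecting zeros: affine points = {(1, 2), (2, 3), (2, 5), (2, 6), (3, 1), (6, 7), (7, 4), (9, 9), (10, 8)}.
Total count |C(F_11)_aff| = 9.


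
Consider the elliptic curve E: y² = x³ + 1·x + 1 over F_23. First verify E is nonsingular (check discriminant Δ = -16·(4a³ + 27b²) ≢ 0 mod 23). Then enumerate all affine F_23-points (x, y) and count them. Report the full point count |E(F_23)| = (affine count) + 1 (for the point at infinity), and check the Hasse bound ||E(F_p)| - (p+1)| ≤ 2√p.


Affine points = {(0, 1), (0, 22), (1, 7), (1, 16), (3, 10), (3, 13), (4, 0), (5, 4), (5, 19), (6, 4), (6, 19), (7, 11), (7, 12), (9, 7), (9, 16), (11, 3), (11, 20), (12, 4), (12, 19), (13, 7), (13, 16), (17, 3), (17, 20), (18, 3), (18, 20), (19, 5), (19, 18)}; affine count = 27; |E(F_23)| = 28.

Discriminant check: Δ ∝ 4a³ + 27b² = 4·1³ + 27·1² = 4·1 + 27·1 ≡ 8 (mod 23). Nonzero ⇒ E is nonsingular.
For each x ∈ F_23, compute rhs = x³ + 1·x + 1 mod 23, then count y ∈ F_23 with y² ≡ rhs.
  x = 0: rhs = 1, matching y values: 1, 22 (2 points).
  x = 1: rhs = 3, matching y values: 7, 16 (2 points).
  x = 2: rhs = 11, matching y values: none (0 points).
  x = 3: rhs = 8, matching y values: 10, 13 (2 points).
  x = 4: rhs = 0, matching y values: 0 (1 points).
  x = 5: rhs = 16, matching y values: 4, 19 (2 points).
  x = 6: rhs = 16, matching y values: 4, 19 (2 points).
  x = 7: rhs = 6, matching y values: 11, 12 (2 points).
  x = 8: rhs = 15, matching y values: none (0 points).
  x = 9: rhs = 3, matching y values: 7, 16 (2 points).
  x = 10: rhs = 22, matching y values: none (0 points).
  x = 11: rhs = 9, matching y values: 3, 20 (2 points).
  x = 12: rhs = 16, matching y values: 4, 19 (2 points).
  x = 13: rhs = 3, matching y values: 7, 16 (2 points).
  x = 14: rhs = 22, matching y values: none (0 points).
  x = 15: rhs = 10, matching y values: none (0 points).
  x = 16: rhs = 19, matching y values: none (0 points).
  x = 17: rhs = 9, matching y values: 3, 20 (2 points).
  x = 18: rhs = 9, matching y values: 3, 20 (2 points).
  x = 19: rhs = 2, matching y values: 5, 18 (2 points).
  x = 20: rhs = 17, matching y values: none (0 points).
  x = 21: rhs = 14, matching y values: none (0 points).
  x = 22: rhs = 22, matching y values: none (0 points).
Total affine count: 27.
Full point count |E(F_23)| = 27 + 1 = 28.
Hasse bound: |28 − (23+1)| = |4| = 4 ≤ 2√23 ≈ 9.5917 ✓.


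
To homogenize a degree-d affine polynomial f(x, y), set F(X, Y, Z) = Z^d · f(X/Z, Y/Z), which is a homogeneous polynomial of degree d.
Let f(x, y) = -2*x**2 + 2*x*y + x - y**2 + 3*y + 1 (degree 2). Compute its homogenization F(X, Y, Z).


F(X, Y, Z) = -2*X**2 + 2*X*Y + X*Z - Y**2 + 3*Y*Z + Z**2

deg(f) = 2.
Substitute x = X/Z, y = Y/Z into f, then multiply by Z^2.
  monomial -2·x^2·y^0 ↦ -2·X^2·Y^0·Z^0.
  monomial 2·x^1·y^1 ↦ 2·X^1·Y^1·Z^0.
  monomial 1·x^1·y^0 ↦ 1·X^1·Y^0·Z^1.
  monomial -1·x^0·y^2 ↦ -1·X^0·Y^2·Z^0.
  monomial 3·x^0·y^1 ↦ 3·X^0·Y^1·Z^1.
  monomial 1·x^0·y^0 ↦ 1·X^0·Y^0·Z^2.
Collecting: F(X, Y, Z) = -2*X**2 + 2*X*Y + X*Z - Y**2 + 3*Y*Z + Z**2.


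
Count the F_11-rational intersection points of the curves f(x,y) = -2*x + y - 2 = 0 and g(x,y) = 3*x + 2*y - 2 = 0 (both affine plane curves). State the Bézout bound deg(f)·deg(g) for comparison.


Common zeros: {(6, 3)}; count = 1; Bézout bound = 1.

deg(f) = 1, deg(g) = 1, so Bézout bound = 1.
Scan x ∈ F_11. For each x, list the y ∈ F_11 with f(x, y) ≡ 0 and those with g(x, y) ≡ 0 (mod 11); the common zeros in that column are the intersection.
  x = 0: f ≡ 0 at y ∈ {2}; g ≡ 0 at y ∈ {1}; common: ∅.
  x = 1: f ≡ 0 at y ∈ {4}; g ≡ 0 at y ∈ {5}; common: ∅.
  x = 2: f ≡ 0 at y ∈ {6}; g ≡ 0 at y ∈ {9}; common: ∅.
  x = 3: f ≡ 0 at y ∈ {8}; g ≡ 0 at y ∈ {2}; common: ∅.
  x = 4: f ≡ 0 at y ∈ {10}; g ≡ 0 at y ∈ {6}; common: ∅.
  x = 5: f ≡ 0 at y ∈ {1}; g ≡ 0 at y ∈ {10}; common: ∅.
  x = 6: f ≡ 0 at y ∈ {3}; g ≡ 0 at y ∈ {3}; common: {3}.
  x = 7: f ≡ 0 at y ∈ {5}; g ≡ 0 at y ∈ {7}; common: ∅.
  x = 8: f ≡ 0 at y ∈ {7}; g ≡ 0 at y ∈ {0}; common: ∅.
  x = 9: f ≡ 0 at y ∈ {9}; g ≡ 0 at y ∈ {4}; common: ∅.
  x = 10: f ≡ 0 at y ∈ {0}; g ≡ 0 at y ∈ {8}; common: ∅.
Collecting: common zeros = {(6, 3)}, so the count is 1.
Comparison with the Bézout bound: 1 ≤ 1 = deg(f)·deg(g), as expected for curves with no common component (the bound is attained).


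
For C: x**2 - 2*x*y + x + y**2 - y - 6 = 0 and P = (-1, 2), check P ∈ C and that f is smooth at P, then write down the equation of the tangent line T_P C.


Tangent line at P: -5*x + 5*y - 15 = 0.

Step 1: f(-1, 2) = 0, so P lies on C.
Step 2: partial derivatives
  f_x(x, y) = 2*x - 2*y + 1, f_y(x, y) = -2*x + 2*y - 1.
  f_x(P) = -5, f_y(P) = 5 (gradient nonzero, so P is smooth).
Step 3: tangent line at P: -5·(x − -1) + 5·(y − 2) = 0.
Expanding: -5*x + 5*y - 15 = 0.


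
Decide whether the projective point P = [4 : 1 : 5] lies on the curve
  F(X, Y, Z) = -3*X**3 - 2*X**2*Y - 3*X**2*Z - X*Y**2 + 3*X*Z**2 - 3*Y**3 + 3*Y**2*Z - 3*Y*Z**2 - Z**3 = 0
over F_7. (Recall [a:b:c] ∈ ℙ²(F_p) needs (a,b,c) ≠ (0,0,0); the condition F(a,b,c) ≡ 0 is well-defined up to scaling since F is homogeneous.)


F(4,1,5) ≡ 1 (mod 7); P is NOT on the curve.

Evaluate F(4, 1, 5) term-by-term (mod 7).
  -3*X**3 ↦ -3·64·1·1 = -192
  -2*X**2*Y ↦ -2·16·1·1 = -32
  -3*X**2*Z ↦ -3·16·1·5 = -240
  -X*Y**2 ↦ -1·4·1·1 = -4
  3*X*Z**2 ↦ 3·4·1·25 = 300
  -3*Y**3 ↦ -3·1·1·1 = -3
  3*Y**2*Z ↦ 3·1·1·5 = 15
  -3*Y*Z**2 ↦ -3·1·1·25 = -75
  -Z**3 ↦ -1·1·1·125 = -125
Sum: F(4, 1, 5) = (-192) + (-32) + (-240) + (-4) + (300) + (-3) + (15) + (-75) + (-125) = -356.
Reducing mod 7: -356 ≡ 1 (mod 7).
Since F(a, b, c) ≡ 1 ≠ 0 (mod 7), P does NOT lie on the curve.


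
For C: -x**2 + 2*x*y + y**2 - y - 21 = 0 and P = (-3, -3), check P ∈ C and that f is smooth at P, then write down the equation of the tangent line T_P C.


Tangent line at P: -13*y - 39 = 0.

Step 1: f(-3, -3) = 0, so P lies on C.
Step 2: partial derivatives
  f_x(x, y) = -2*x + 2*y, f_y(x, y) = 2*x + 2*y - 1.
  f_x(P) = 0, f_y(P) = -13 (gradient nonzero, so P is smooth).
Step 3: tangent line at P: 0·(x − -3) + -13·(y − -3) = 0.
Expanding: -13*y - 39 = 0.


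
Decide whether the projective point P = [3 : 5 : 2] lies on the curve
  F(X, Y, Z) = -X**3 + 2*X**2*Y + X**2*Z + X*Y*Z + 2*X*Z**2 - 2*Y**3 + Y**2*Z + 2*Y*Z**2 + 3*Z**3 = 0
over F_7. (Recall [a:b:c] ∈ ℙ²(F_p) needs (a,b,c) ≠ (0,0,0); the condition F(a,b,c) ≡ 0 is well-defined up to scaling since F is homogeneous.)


F(3,5,2) ≡ 6 (mod 7); P is NOT on the curve.

Evaluate F(3, 5, 2) term-by-term (mod 7).
  -X**3 ↦ -1·27·1·1 = -27
  2*X**2*Y ↦ 2·9·5·1 = 90
  X**2*Z ↦ 1·9·1·2 = 18
  X*Y*Z ↦ 1·3·5·2 = 30
  2*X*Z**2 ↦ 2·3·1·4 = 24
  -2*Y**3 ↦ -2·1·125·1 = -250
  Y**2*Z ↦ 1·1·25·2 = 50
  2*Y*Z**2 ↦ 2·1·5·4 = 40
  3*Z**3 ↦ 3·1·1·8 = 24
Sum: F(3, 5, 2) = (-27) + (90) + (18) + (30) + (24) + (-250) + (50) + (40) + (24) = -1.
Reducing mod 7: -1 ≡ 6 (mod 7).
Since F(a, b, c) ≡ 6 ≠ 0 (mod 7), P does NOT lie on the curve.


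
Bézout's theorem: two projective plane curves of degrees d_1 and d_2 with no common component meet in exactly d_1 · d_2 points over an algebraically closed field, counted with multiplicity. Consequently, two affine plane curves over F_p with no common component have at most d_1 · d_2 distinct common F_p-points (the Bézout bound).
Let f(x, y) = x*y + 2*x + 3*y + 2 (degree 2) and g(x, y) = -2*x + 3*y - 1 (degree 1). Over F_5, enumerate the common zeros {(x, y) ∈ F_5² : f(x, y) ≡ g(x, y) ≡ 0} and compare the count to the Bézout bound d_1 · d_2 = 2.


Common zeros: ∅; count = 0; Bézout bound = 2.

deg(f) = 2, deg(g) = 1, so Bézout bound = 2.
Scan x ∈ F_5. For each x, list the y ∈ F_5 with f(x, y) ≡ 0 and those with g(x, y) ≡ 0 (mod 5); the common zeros in that column are the intersection.
  x = 0: f ≡ 0 at y ∈ {1}; g ≡ 0 at y ∈ {2}; common: ∅.
  x = 1: f ≡ 0 at y ∈ {4}; g ≡ 0 at y ∈ {1}; common: ∅.
  x = 2: f ≡ 0 at y ∈ ∅; g ≡ 0 at y ∈ {0}; common: ∅.
  x = 3: f ≡ 0 at y ∈ {2}; g ≡ 0 at y ∈ {4}; common: ∅.
  x = 4: f ≡ 0 at y ∈ {0}; g ≡ 0 at y ∈ {3}; common: ∅.
Collecting: common zeros = ∅, so the count is 0.
Comparison with the Bézout bound: 0 ≤ 2 = deg(f)·deg(g), as expected for curves with no common component (the affine F_5-count falls short of the bound because intersections may lie at infinity, over extension fields, or carry multiplicity).


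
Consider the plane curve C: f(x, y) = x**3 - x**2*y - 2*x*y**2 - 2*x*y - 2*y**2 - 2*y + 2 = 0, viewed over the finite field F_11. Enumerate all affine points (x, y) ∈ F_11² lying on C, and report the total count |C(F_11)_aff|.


Affine F_11-points: {(0, 3), (0, 7), (4, 0), (4, 4), (6, 1), (6, 8), (7, 1), (7, 8), (10, 1)}; count = 9.

For each of the 121 pairs (x, y) ∈ F_11², evaluate f(x, y) mod 11. Record the zeros.
  x = 0: [0↦2, 1↦9, 2↦1, 3↦0, 4↦6, 5↦8, 6↦6, 7↦0, 8↦1, 9↦9, 10↦2]  zeros at y ∈ {3, 7}
  x = 1: [0↦3, 1↦5, 2↦10, 3↦7, 4↦7, 5↦10, 6↦5, 7↦3, 8↦4, 9↦8, 10↦4]  zeros at y ∈ ∅
  x = 2: [0↦10, 1↦5, 2↦10, 3↦3, 4↦6, 5↦8, 6↦9, 7↦9, 8↦8, 9↦6, 10↦3]  zeros at y ∈ ∅
  x = 3: [0↦7, 1↦4, 2↦7, 3↦5, 4↦9, 5↦8, 6↦2, 7↦2, 8↦8, 9↦9, 10↦5]  zeros at y ∈ ∅
  x = 4: [0↦0, 1↦8, 2↦7, 3↦8, 4↦0, 5↦5, 6↦1, 7↦10, 8↦10, 9↦1, 10↦5]  zeros at y ∈ {0, 4}
  x = 5: [0↦6, 1↦1, 2↦5, 3↦7, 4↦7, 5↦5, 6↦1, 7↦6, 8↦9, 9↦10, 10↦9]  zeros at y ∈ ∅
  x = 6: [0↦9, 1↦0, 2↦7, 3↦8, 4↦3, 5↦3, 6↦8, 7↦7, 8↦0, 9↦9, 10↦1]  zeros at y ∈ {1, 8}
  x = 7: [0↦4, 1↦0, 2↦8, 3↦6, 4↦5, 5↦5, 6↦6, 7↦8, 8↦0, 9↦4, 10↦9]  zeros at y ∈ {1, 8}
  x = 8: [0↦8, 1↦7, 2↦3, 3↦7, 4↦8, 5↦6, 6↦1, 7↦4, 8↦4, 9↦1, 10↦6]  zeros at y ∈ ∅
  x = 9: [0↦5, 1↦5, 2↦9, 3↦6, 4↦7, 5↦1, 6↦10, 7↦1, 8↦7, 9↦6, 10↦9]  zeros at y ∈ ∅
  x = 10: [0↦1, 1↦0, 2↦10, 3↦9, 4↦8, 5↦7, 6↦6, 7↦5, 8↦4, 9↦3, 10↦2]  zeros at y ∈ {1}
Collecting zeros: affine points = {(0, 3), (0, 7), (4, 0), (4, 4), (6, 1), (6, 8), (7, 1), (7, 8), (10, 1)}.
Total count |C(F_11)_aff| = 9.


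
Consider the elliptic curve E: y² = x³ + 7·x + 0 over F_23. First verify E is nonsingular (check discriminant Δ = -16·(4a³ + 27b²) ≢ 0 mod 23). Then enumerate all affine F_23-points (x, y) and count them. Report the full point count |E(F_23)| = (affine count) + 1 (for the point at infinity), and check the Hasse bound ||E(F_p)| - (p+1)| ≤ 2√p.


Affine points = {(0, 0), (1, 10), (1, 13), (3, 5), (3, 18), (4, 0), (7, 1), (7, 22), (8, 4), (8, 19), (10, 9), (10, 14), (12, 8), (12, 15), (14, 6), (14, 17), (17, 8), (17, 15), (18, 1), (18, 22), (19, 0), (21, 1), (21, 22)}; affine count = 23; |E(F_23)| = 24.

Discriminant check: Δ ∝ 4a³ + 27b² = 4·7³ + 27·0² = 4·343 + 27·0 ≡ 15 (mod 23). Nonzero ⇒ E is nonsingular.
For each x ∈ F_23, compute rhs = x³ + 7·x + 0 mod 23, then count y ∈ F_23 with y² ≡ rhs.
  x = 0: rhs = 0, matching y values: 0 (1 points).
  x = 1: rhs = 8, matching y values: 10, 13 (2 points).
  x = 2: rhs = 22, matching y values: none (0 points).
  x = 3: rhs = 2, matching y values: 5, 18 (2 points).
  x = 4: rhs = 0, matching y values: 0 (1 points).
  x = 5: rhs = 22, matching y values: none (0 points).
  x = 6: rhs = 5, matching y values: none (0 points).
  x = 7: rhs = 1, matching y values: 1, 22 (2 points).
  x = 8: rhs = 16, matching y values: 4, 19 (2 points).
  x = 9: rhs = 10, matching y values: none (0 points).
  x = 10: rhs = 12, matching y values: 9, 14 (2 points).
  x = 11: rhs = 5, matching y values: none (0 points).
  x = 12: rhs = 18, matching y values: 8, 15 (2 points).
  x = 13: rhs = 11, matching y values: none (0 points).
  x = 14: rhs = 13, matching y values: 6, 17 (2 points).
  x = 15: rhs = 7, matching y values: none (0 points).
  x = 16: rhs = 22, matching y values: none (0 points).
  x = 17: rhs = 18, matching y values: 8, 15 (2 points).
  x = 18: rhs = 1, matching y values: 1, 22 (2 points).
  x = 19: rhs = 0, matching y values: 0 (1 points).
  x = 20: rhs = 21, matching y values: none (0 points).
  x = 21: rhs = 1, matching y values: 1, 22 (2 points).
  x = 22: rhs = 15, matching y values: none (0 points).
Total affine count: 23.
Full point count |E(F_23)| = 23 + 1 = 24.
Hasse bound: |24 − (23+1)| = |0| = 0 ≤ 2√23 ≈ 9.5917 ✓.


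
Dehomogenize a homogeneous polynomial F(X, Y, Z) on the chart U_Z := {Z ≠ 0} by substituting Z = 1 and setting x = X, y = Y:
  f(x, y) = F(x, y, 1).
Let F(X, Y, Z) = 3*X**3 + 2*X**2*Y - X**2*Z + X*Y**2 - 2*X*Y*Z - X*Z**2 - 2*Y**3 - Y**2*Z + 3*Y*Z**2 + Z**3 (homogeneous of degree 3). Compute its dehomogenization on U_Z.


f(x, y) = 3*x**3 + 2*x**2*y - x**2 + x*y**2 - 2*x*y - x - 2*y**3 - y**2 + 3*y + 1

On U_Z we set Z = 1. Each monomial c·X^i·Y^j·Z^k in F becomes c·x^i·y^j·1^k = c·x^i·y^j.
Substituting Z = 1: F(X, Y, 1) = 3*x**3 + 2*x**2*y - x**2 + x*y**2 - 2*x*y - x - 2*y**3 - y**2 + 3*y + 1.
Note: deg(f) ≤ deg(F) = 3; strict inequality happens when F is divisible by Z (lost terms).


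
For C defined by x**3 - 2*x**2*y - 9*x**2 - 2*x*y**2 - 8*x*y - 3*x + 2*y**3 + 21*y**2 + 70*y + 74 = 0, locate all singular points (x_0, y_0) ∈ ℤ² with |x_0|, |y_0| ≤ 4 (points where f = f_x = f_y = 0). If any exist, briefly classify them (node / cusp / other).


Singular points: {(1, -3)}; classification: cusp.

Compute partial derivatives:
  f_x = 3*x**2 - 4*x*y - 18*x - 2*y**2 - 8*y - 3.
  f_y = -2*x**2 - 4*x*y - 8*x + 6*y**2 + 42*y + 70.
Scan x_0 ∈ {−4, ..., 4}. For each x_0, f_y(x_0, y) is a polynomial in y; find its integer roots y ∈ {−4, ..., 4}, then test f_x and f at those candidates.
  x = -4: f_y(-4, y) = 6*y**2 + 58*y + 70; no integer root y with |y| ≤ 4.
  x = -3: f_y(-3, y) = 6*y**2 + 54*y + 76; no integer root y with |y| ≤ 4.
  x = -2: f_y(-2, y) = 6*y**2 + 50*y + 78; no integer root y with |y| ≤ 4.
  x = -1: f_y(-1, y) = 6*y**2 + 46*y + 76; no integer root y with |y| ≤ 4.
  x = 0: f_y(0, y) = 6*y**2 + 42*y + 70; no integer root y with |y| ≤ 4.
  x = 1: f_y(1, y) = 6*y**2 + 38*y + 60; vanishes at y ∈ {-3}. (1, -3): f_x = 0, f = 0 — SINGULAR.
  x = 2: f_y(2, y) = 6*y**2 + 34*y + 46; no integer root y with |y| ≤ 4.
  x = 3: f_y(3, y) = 6*y**2 + 30*y + 28; no integer root y with |y| ≤ 4.
  x = 4: f_y(4, y) = 6*y**2 + 26*y + 6; no integer root y with |y| ≤ 4.
Only singular point on the grid: (1, -3).
Classify: substitute x = 1 + u, y = -3 + v and expand: f = u**3 - 2*u**2*v - 2*u*v**2 + 2*v**3 + v**2.
No constant or linear terms (consistent with a singular point). Quadratic part: v**2. Cubic part: u**3 - 2*u**2*v - 2*u*v**2 + 2*v**3.
The quadratic part v**2 is a perfect square, so there is a single (double) tangent line v = 0, i.e. y = -3. Restricting the cubic part to that line (v = 0) leaves u**3 ≠ 0, so f is not divisible by v and the branch is v² ≈ -u**3 to lowest order — this is a cusp.
Classification: cusp.


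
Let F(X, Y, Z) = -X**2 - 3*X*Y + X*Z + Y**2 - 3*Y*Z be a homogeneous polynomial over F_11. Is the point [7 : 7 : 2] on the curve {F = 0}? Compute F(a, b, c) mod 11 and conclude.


F(7,7,2) ≡ 1 (mod 11); P is NOT on the curve.

Evaluate F(7, 7, 2) term-by-term (mod 11).
  -X**2 ↦ -1·49·1·1 = -49
  -3*X*Y ↦ -3·7·7·1 = -147
  X*Z ↦ 1·7·1·2 = 14
  Y**2 ↦ 1·1·49·1 = 49
  -3*Y*Z ↦ -3·1·7·2 = -42
Sum: F(7, 7, 2) = (-49) + (-147) + (14) + (49) + (-42) = -175.
Reducing mod 11: -175 ≡ 1 (mod 11).
Since F(a, b, c) ≡ 1 ≠ 0 (mod 11), P does NOT lie on the curve.


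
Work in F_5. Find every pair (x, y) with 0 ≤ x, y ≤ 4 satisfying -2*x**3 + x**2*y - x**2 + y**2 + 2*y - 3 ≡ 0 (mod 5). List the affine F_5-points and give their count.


Affine F_5-points: {(0, 1), (0, 2), (3, 2)}; count = 3.

For each of the 25 pairs (x, y) ∈ F_5², evaluate f(x, y) mod 5. Record the zeros.
  x = 0: [0↦2, 1↦0, 2↦0, 3↦2, 4↦1]  zeros at y ∈ {1, 2}
  x = 1: [0↦4, 1↦3, 2↦4, 3↦2, 4↦2]  zeros at y ∈ ∅
  x = 2: [0↦2, 1↦4, 2↦3, 3↦4, 4↦2]  zeros at y ∈ ∅
  x = 3: [0↦4, 1↦1, 2↦0, 3↦1, 4↦4]  zeros at y ∈ {2}
  x = 4: [0↦3, 1↦2, 2↦3, 3↦1, 4↦1]  zeros at y ∈ ∅
Collecting zeros: affine points = {(0, 1), (0, 2), (3, 2)}.
Total count |C(F_5)_aff| = 3.


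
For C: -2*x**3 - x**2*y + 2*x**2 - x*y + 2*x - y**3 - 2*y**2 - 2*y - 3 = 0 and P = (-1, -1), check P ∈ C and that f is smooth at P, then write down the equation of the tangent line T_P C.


Tangent line at P: -9*x - y - 10 = 0.

Step 1: f(-1, -1) = 0, so P lies on C.
Step 2: partial derivatives
  f_x(x, y) = -6*x**2 - 2*x*y + 4*x - y + 2, f_y(x, y) = -x**2 - x - 3*y**2 - 4*y - 2.
  f_x(P) = -9, f_y(P) = -1 (gradient nonzero, so P is smooth).
Step 3: tangent line at P: -9·(x − -1) + -1·(y − -1) = 0.
Expanding: -9*x - y - 10 = 0.


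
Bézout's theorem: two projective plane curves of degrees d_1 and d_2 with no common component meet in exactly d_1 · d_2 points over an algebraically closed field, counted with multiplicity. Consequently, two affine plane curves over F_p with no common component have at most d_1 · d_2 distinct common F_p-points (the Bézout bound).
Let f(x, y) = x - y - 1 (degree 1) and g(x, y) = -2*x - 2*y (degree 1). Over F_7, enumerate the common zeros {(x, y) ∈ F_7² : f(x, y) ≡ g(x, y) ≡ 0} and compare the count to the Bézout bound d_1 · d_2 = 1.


Common zeros: {(4, 3)}; count = 1; Bézout bound = 1.

deg(f) = 1, deg(g) = 1, so Bézout bound = 1.
Scan x ∈ F_7. For each x, list the y ∈ F_7 with f(x, y) ≡ 0 and those with g(x, y) ≡ 0 (mod 7); the common zeros in that column are the intersection.
  x = 0: f ≡ 0 at y ∈ {6}; g ≡ 0 at y ∈ {0}; common: ∅.
  x = 1: f ≡ 0 at y ∈ {0}; g ≡ 0 at y ∈ {6}; common: ∅.
  x = 2: f ≡ 0 at y ∈ {1}; g ≡ 0 at y ∈ {5}; common: ∅.
  x = 3: f ≡ 0 at y ∈ {2}; g ≡ 0 at y ∈ {4}; common: ∅.
  x = 4: f ≡ 0 at y ∈ {3}; g ≡ 0 at y ∈ {3}; common: {3}.
  x = 5: f ≡ 0 at y ∈ {4}; g ≡ 0 at y ∈ {2}; common: ∅.
  x = 6: f ≡ 0 at y ∈ {5}; g ≡ 0 at y ∈ {1}; common: ∅.
Collecting: common zeros = {(4, 3)}, so the count is 1.
Comparison with the Bézout bound: 1 ≤ 1 = deg(f)·deg(g), as expected for curves with no common component (the bound is attained).


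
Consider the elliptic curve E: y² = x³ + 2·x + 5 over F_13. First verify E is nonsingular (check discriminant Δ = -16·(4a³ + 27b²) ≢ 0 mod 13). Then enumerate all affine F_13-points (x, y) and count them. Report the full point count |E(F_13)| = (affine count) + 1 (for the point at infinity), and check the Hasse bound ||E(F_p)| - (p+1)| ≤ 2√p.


Affine points = {(2, 2), (2, 11), (3, 5), (3, 8), (4, 5), (4, 8), (5, 6), (5, 7), (6, 5), (6, 8), (8, 0)}; affine count = 11; |E(F_13)| = 12.

Discriminant check: Δ ∝ 4a³ + 27b² = 4·2³ + 27·5² = 4·8 + 27·25 ≡ 5 (mod 13). Nonzero ⇒ E is nonsingular.
For each x ∈ F_13, compute rhs = x³ + 2·x + 5 mod 13, then count y ∈ F_13 with y² ≡ rhs.
  x = 0: rhs = 5, matching y values: none (0 points).
  x = 1: rhs = 8, matching y values: none (0 points).
  x = 2: rhs = 4, matching y values: 2, 11 (2 points).
  x = 3: rhs = 12, matching y values: 5, 8 (2 points).
  x = 4: rhs = 12, matching y values: 5, 8 (2 points).
  x = 5: rhs = 10, matching y values: 6, 7 (2 points).
  x = 6: rhs = 12, matching y values: 5, 8 (2 points).
  x = 7: rhs = 11, matching y values: none (0 points).
  x = 8: rhs = 0, matching y values: 0 (1 points).
  x = 9: rhs = 11, matching y values: none (0 points).
  x = 10: rhs = 11, matching y values: none (0 points).
  x = 11: rhs = 6, matching y values: none (0 points).
  x = 12: rhs = 2, matching y values: none (0 points).
Total affine count: 11.
Full point count |E(F_13)| = 11 + 1 = 12.
Hasse bound: |12 − (13+1)| = |-2| = 2 ≤ 2√13 ≈ 7.2111 ✓.


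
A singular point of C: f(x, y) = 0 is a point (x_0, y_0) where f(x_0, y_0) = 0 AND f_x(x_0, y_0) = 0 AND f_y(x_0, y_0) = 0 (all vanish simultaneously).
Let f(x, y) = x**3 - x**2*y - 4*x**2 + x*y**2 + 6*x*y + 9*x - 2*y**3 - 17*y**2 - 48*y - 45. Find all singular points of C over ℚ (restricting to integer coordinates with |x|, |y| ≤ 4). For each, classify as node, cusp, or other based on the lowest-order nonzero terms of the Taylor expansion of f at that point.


Singular points: {(0, -3)}; classification: node.

Compute partial derivatives:
  f_x = 3*x**2 - 2*x*y - 8*x + y**2 + 6*y + 9.
  f_y = -x**2 + 2*x*y + 6*x - 6*y**2 - 34*y - 48.
Scan x_0 ∈ {−4, ..., 4}. For each x_0, f_y(x_0, y) is a polynomial in y; find its integer roots y ∈ {−4, ..., 4}, then test f_x and f at those candidates.
  x = -4: f_y(-4, y) = -6*y**2 - 42*y - 88; no integer root y with |y| ≤ 4.
  x = -3: f_y(-3, y) = -6*y**2 - 40*y - 75; no integer root y with |y| ≤ 4.
  x = -2: f_y(-2, y) = -6*y**2 - 38*y - 64; no integer root y with |y| ≤ 4.
  x = -1: f_y(-1, y) = -6*y**2 - 36*y - 55; no integer root y with |y| ≤ 4.
  x = 0: f_y(0, y) = -6*y**2 - 34*y - 48; vanishes at y ∈ {-3}. (0, -3): f_x = 0, f = 0 — SINGULAR.
  x = 1: f_y(1, y) = -6*y**2 - 32*y - 43; no integer root y with |y| ≤ 4.
  x = 2: f_y(2, y) = -6*y**2 - 30*y - 40; no integer root y with |y| ≤ 4.
  x = 3: f_y(3, y) = -6*y**2 - 28*y - 39; no integer root y with |y| ≤ 4.
  x = 4: f_y(4, y) = -6*y**2 - 26*y - 40; no integer root y with |y| ≤ 4.
Only singular point on the grid: (0, -3).
Classify: substitute x = 0 + u, y = -3 + v and expand: f = u**3 - u**2*v - u**2 + u*v**2 - 2*v**3 + v**2.
No constant or linear terms (consistent with a singular point). Quadratic part: -u**2 + v**2. Cubic part: u**3 - u**2*v + u*v**2 - 2*v**3.
The quadratic part v**2 - u**2 = (v − u)(v + u) splits into two distinct linear factors, so there are two distinct tangent lines y − -3 = ±(x − 0) — this is a node (ordinary double point).
Classification: node.


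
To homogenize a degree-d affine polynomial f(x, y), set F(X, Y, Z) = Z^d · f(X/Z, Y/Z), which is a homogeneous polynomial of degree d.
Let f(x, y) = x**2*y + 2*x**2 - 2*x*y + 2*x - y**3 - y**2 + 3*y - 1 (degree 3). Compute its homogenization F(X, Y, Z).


F(X, Y, Z) = X**2*Y + 2*X**2*Z - 2*X*Y*Z + 2*X*Z**2 - Y**3 - Y**2*Z + 3*Y*Z**2 - Z**3

deg(f) = 3.
Substitute x = X/Z, y = Y/Z into f, then multiply by Z^3.
  monomial 1·x^2·y^1 ↦ 1·X^2·Y^1·Z^0.
  monomial 2·x^2·y^0 ↦ 2·X^2·Y^0·Z^1.
  monomial -2·x^1·y^1 ↦ -2·X^1·Y^1·Z^1.
  monomial 2·x^1·y^0 ↦ 2·X^1·Y^0·Z^2.
  monomial -1·x^0·y^3 ↦ -1·X^0·Y^3·Z^0.
  monomial -1·x^0·y^2 ↦ -1·X^0·Y^2·Z^1.
  monomial 3·x^0·y^1 ↦ 3·X^0·Y^1·Z^2.
  monomial -1·x^0·y^0 ↦ -1·X^0·Y^0·Z^3.
Collecting: F(X, Y, Z) = X**2*Y + 2*X**2*Z - 2*X*Y*Z + 2*X*Z**2 - Y**3 - Y**2*Z + 3*Y*Z**2 - Z**3.


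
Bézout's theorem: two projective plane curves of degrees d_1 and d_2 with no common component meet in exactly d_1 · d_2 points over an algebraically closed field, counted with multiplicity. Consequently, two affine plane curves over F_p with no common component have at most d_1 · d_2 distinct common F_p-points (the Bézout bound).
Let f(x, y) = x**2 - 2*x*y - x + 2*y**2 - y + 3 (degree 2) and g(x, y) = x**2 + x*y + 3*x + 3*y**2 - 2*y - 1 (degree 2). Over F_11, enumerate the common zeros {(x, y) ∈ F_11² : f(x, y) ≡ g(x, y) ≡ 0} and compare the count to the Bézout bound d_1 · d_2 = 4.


Common zeros: {(5, 4)}; count = 1; Bézout bound = 4.

deg(f) = 2, deg(g) = 2, so Bézout bound = 4.
Scan x ∈ F_11. For each x, list the y ∈ F_11 with f(x, y) ≡ 0 and those with g(x, y) ≡ 0 (mod 11); the common zeros in that column are the intersection.
  x = 0: f ≡ 0 at y ∈ ∅; g ≡ 0 at y ∈ {1, 7}; common: ∅.
  x = 1: f ≡ 0 at y ∈ ∅; g ≡ 0 at y ∈ {7, 8}; common: ∅.
  x = 2: f ≡ 0 at y ∈ ∅; g ≡ 0 at y ∈ ∅; common: ∅.
  x = 3: f ≡ 0 at y ∈ ∅; g ≡ 0 at y ∈ ∅; common: ∅.
  x = 4: f ≡ 0 at y ∈ {4, 6}; g ≡ 0 at y ∈ ∅; common: ∅.
  x = 5: f ≡ 0 at y ∈ {4, 7}; g ≡ 0 at y ∈ {4, 6}; common: {4}.
  x = 6: f ≡ 0 at y ∈ {0, 1}; g ≡ 0 at y ∈ ∅; common: ∅.
  x = 7: f ≡ 0 at y ∈ ∅; g ≡ 0 at y ∈ {1}; common: ∅.
  x = 8: f ≡ 0 at y ∈ {1, 2}; g ≡ 0 at y ∈ {3, 6}; common: ∅.
  x = 9: f ≡ 0 at y ∈ {6, 9}; g ≡ 0 at y ∈ ∅; common: ∅.
  x = 10: f ≡ 0 at y ∈ {7, 9}; g ≡ 0 at y ∈ {4, 8}; common: ∅.
Collecting: common zeros = {(5, 4)}, so the count is 1.
Comparison with the Bézout bound: 1 ≤ 4 = deg(f)·deg(g), as expected for curves with no common component (the affine F_11-count falls short of the bound because intersections may lie at infinity, over extension fields, or carry multiplicity).
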